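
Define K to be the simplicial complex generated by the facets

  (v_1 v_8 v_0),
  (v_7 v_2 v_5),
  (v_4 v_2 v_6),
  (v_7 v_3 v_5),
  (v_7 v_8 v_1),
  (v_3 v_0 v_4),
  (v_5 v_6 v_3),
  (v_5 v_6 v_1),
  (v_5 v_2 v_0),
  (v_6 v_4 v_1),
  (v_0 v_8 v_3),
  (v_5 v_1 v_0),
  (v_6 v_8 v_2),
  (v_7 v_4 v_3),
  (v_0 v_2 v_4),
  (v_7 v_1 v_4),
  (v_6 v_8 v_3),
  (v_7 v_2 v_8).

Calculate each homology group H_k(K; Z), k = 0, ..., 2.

H_0 = Z,  H_1 = Z^2,  H_2 = Z.

Take the total order v_0 < v_1 < v_2 < v_3 < v_4 < v_5 < v_6 < v_7 < v_8 on the vertex set. Then K (dimension 2) consists of the simplices:

  0-simplices (9): [v_0], [v_1], [v_2], [v_3], [v_4], [v_5], [v_6], [v_7], [v_8]
  1-simplices (27): (27 of them)
  2-simplices (18): (18 of them)

so the chain groups are C_0 ≅ Z^9, C_1 ≅ Z^27, C_2 ≅ Z^18.

Boundary ∂_1: C_1 → C_0 maps an edge to its endpoints' difference, ∂[p,q] = q − p. For instance
  ∂[v_0,v_5] = [v_5] − [v_0].
The resulting 9×27 matrix has rank 8, and its Smith normal form has invariant factors (1,1,1,1,1,1,1,1).

Boundary ∂_2: C_2 → C_1 acts by ∂[p,q,r] = [q,r] − [p,r] + [p,q]. For instance
  ∂[v_0,v_1,v_8] = [v_1,v_8] − [v_0,v_8] + [v_0,v_1],
  ∂[v_2,v_7,v_8] = [v_7,v_8] − [v_2,v_8] + [v_2,v_7].
This gives a 27×18 integer matrix of rank 17; reducing to Smith normal form yields diagonal entries (1,1,1,1,1,1,1,1,1,1,1,1,1,1,1,1,1).

Now H_k = ker ∂_k / im ∂_{k+1}, so:

  H_0: rank C_0 − rank ∂_1 = 9 − 8 = 1, and the invariant factors of ∂_1 are all 1, so H_0 ≅ Z.
  H_1: rank ker ∂_1 − rank ∂_2 = (27 − 8) − 17 = 2, and the invariant factors of ∂_2 are all 1, so H_1 ≅ Z^2.
  H_2: rank ker ∂_2 − rank ∂_3 = (18 − 17) − 0 = 1, and there is no ∂_3, so H_2 ≅ Z.

(K is a triangulation of the torus T^2.)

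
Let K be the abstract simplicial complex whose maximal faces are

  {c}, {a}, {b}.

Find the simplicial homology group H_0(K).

K has 3 vertices.
rank ∂_0 = 0, rank ∂_1 = 0 ⇒ b_0 = 3 − 0 − 0 = 3. So H_0 ≅ Z^3.

H_0 ≅ Z^3.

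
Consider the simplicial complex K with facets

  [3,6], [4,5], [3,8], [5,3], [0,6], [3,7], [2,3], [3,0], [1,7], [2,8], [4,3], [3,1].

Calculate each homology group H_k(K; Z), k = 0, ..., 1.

H_0 ≅ Z,  H_1 ≅ Z^4.

Order the vertices as 0 < 1 < 2 < 3 < 4 < 5 < 6 < 7 < 8. Listing each simplex with vertices in this order, K has dimension 1 with simplices:

  0-simplices (9): [0], [1], [2], [3], [4], [5], [6], [7], [8]
  1-simplices (12): [0,3], [0,6], [1,3], [1,7], [2,3], [2,8], [3,4], [3,5], [3,6], [3,7], [3,8], [4,5]

so the chain groups are C_0 ≅ Z^9, C_1 ≅ Z^12.

Boundary ∂_1: C_1 → C_0 is given by ∂[p,q] = [q] − [p]. For instance
  ∂[0,6] = [6] − [0].
The 9×12 boundary matrix has rank 8 and Smith normal form diag(1,1,1,1,1,1,1,1).

From H_k ≅ ker(∂_k) / im(∂_{k+1}) we obtain:

  H_0: rank C_0 − rank ∂_1 = 9 − 8 = 1, and the invariant factors of ∂_1 are all 1, so H_0 ≅ Z.
  H_1: rank ker ∂_1 − rank ∂_2 = (12 − 8) − 0 = 4, and there is no ∂_2, so H_1 ≅ Z^4.

As a check, the Euler characteristic is 9 − 12 = -3, which agrees with 1 − 4 = -3.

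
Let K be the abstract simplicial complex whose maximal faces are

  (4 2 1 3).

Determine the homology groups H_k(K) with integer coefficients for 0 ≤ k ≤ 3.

H_0 = Z,  H_1 = 0,  H_2 = 0,  H_3 = 0.

Fix the vertex order 1 < 2 < 3 < 4 and write every simplex with vertices in increasing order. Then dim K = 3 and the simplices of K are:

  0-simplices (4): [1], [2], [3], [4]
  1-simplices (6): [1,2], [1,3], [1,4], [2,3], [2,4], [3,4]
  2-simplices (4): [1,2,3], [1,2,4], [1,3,4], [2,3,4]
  3-simplices (1): [1,2,3,4]

so the chain groups are C_0 ≅ Z^4, C_1 ≅ Z^6, C_2 ≅ Z^4, C_3 ≅ Z^1.

The boundary map ∂_1: C_1 → C_0 sends each edge [p,q] (with p < q) to q − p.
As a 4×6 matrix over Z this has rank 3, with invariant factors (1,1,1).

Boundary ∂_2: C_2 → C_1 sends each 2-simplex [p,q,r] to [q,r] − [p,r] + [p,q]. For instance
  ∂[1,2,4] = [2,4] − [1,4] + [1,2],
  ∂[2,3,4] = [3,4] − [2,4] + [2,3].
The resulting 6×4 matrix has rank 3, and its Smith normal form has invariant factors (1,1,1).

∂_3: C_3 → C_2 sends each 3-simplex σ to the alternating sum Σ_i (−1)^i (σ with its i-th vertex removed). For instance
  ∂[1,2,3,4] = [2,3,4] − [1,3,4] + [1,2,4] − [1,2,3].
As a 4×1 matrix over Z this has rank 1, with invariant factors (1).

Reading off H_k = ker ∂_k / im ∂_{k+1}:

  H_0: rank C_0 − rank ∂_1 = 4 − 3 = 1, and the invariant factors of ∂_1 are all 1, so H_0 = Z.
  H_1: rank ker ∂_1 − rank ∂_2 = (6 − 3) − 3 = 0, and the invariant factors of ∂_2 are all 1, so H_1 = 0.
  H_2: rank ker ∂_2 − rank ∂_3 = (4 − 3) − 1 = 0, and the invariant factors of ∂_3 are all 1, so H_2 = 0.
  H_3: rank ker ∂_3 − rank ∂_4 = (1 − 1) − 0 = 0, and there is no ∂_4, so H_3 = 0.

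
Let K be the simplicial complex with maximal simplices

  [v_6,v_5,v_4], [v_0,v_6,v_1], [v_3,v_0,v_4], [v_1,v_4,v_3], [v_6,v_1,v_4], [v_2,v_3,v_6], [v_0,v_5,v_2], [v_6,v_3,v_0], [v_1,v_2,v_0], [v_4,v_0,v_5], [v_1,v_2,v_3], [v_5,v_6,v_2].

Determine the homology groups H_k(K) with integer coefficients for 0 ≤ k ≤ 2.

We work with the vertex ordering v_0 < v_1 < v_2 < v_3 < v_4 < v_5 < v_6. The simplices of K, each written with vertices in increasing order, are:

  0-simplices (7): [v_0], [v_1], [v_2], [v_3], [v_4], [v_5], [v_6]
  1-simplices (18): (18 of them)
  2-simplices (12): (12 of them)

Hence C_0 ≅ Z^7, C_1 ≅ Z^18, C_2 ≅ Z^12.

The boundary map ∂_1: C_1 → C_0 maps an edge to its endpoints' difference, ∂[p,q] = q − p. For instance
  ∂[v_1,v_4] = [v_4] − [v_1].
As a 7×18 matrix over Z this has rank 6, with invariant factors (1,1,1,1,1,1).

∂_2: C_2 → C_1 sends each 2-simplex [p,q,r] to [q,r] − [p,r] + [p,q]. For instance
  ∂[v_0,v_4,v_5] = [v_4,v_5] − [v_0,v_5] + [v_0,v_4],
  ∂[v_4,v_5,v_6] = [v_5,v_6] − [v_4,v_6] + [v_4,v_5].
The 18×12 boundary matrix has rank 12 and Smith normal form diag(1,1,1,1,1,1,1,1,1,1,1,2).

Computing H_k = (kernel of ∂_k) / (image of ∂_{k+1}):

  H_0: rank C_0 − rank ∂_1 = 7 − 6 = 1, and the invariant factors of ∂_1 are all 1, so H_0 = Z.
  H_1: rank ker ∂_1 − rank ∂_2 = (18 − 6) − 12 = 0, and ∂_2 has invariant factor 2 > 1, so H_1 = Z/2.
  H_2: rank ker ∂_2 − rank ∂_3 = (12 − 12) − 0 = 0, and there is no ∂_3, so H_2 = 0.

(K is a triangulation of the real projective plane RP^2.)

H_0 = Z,  H_1 = Z/2,  H_2 = 0.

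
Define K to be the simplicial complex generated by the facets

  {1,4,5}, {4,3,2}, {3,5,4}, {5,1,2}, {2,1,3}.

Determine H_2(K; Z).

H_2 = 0.

K has 5 vertices, 10 edges, 5 triangles.
rank ∂_2 = 5, rank ∂_3 = 0 ⇒ b_2 = 5 − 5 − 0 = 0. So H_2 ≅ 0.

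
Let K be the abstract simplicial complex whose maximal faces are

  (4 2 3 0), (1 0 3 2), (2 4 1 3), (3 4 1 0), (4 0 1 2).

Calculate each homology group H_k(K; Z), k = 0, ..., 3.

Take the total order 0 < 1 < 2 < 3 < 4 on the vertex set. Then K (dimension 3) consists of the simplices:

  0-simplices (5): [0], [1], [2], [3], [4]
  1-simplices (10): [0,1], [0,2], [0,3], [0,4], [1,2], [1,3], [1,4], [2,3], [2,4], [3,4]
  2-simplices (10): [0,1,2], [0,1,3], [0,1,4], [0,2,3], [0,2,4], [0,3,4], [1,2,3], [1,2,4], [1,3,4], [2,3,4]
  3-simplices (5): [0,1,2,3], [0,1,2,4], [0,1,3,4], [0,2,3,4], [1,2,3,4]

so the chain groups are C_0 ≅ Z^5, C_1 ≅ Z^10, C_2 ≅ Z^10, C_3 ≅ Z^5.

∂_1: C_1 → C_0 maps an edge to its endpoints' difference, ∂[p,q] = q − p. For instance
  ∂[0,3] = [3] − [0].
The 5×10 boundary matrix has rank 4 and Smith normal form diag(1,1,1,1).

∂_2: C_2 → C_1 maps a triangle to the signed sum of its edges. For instance
  ∂[0,1,4] = [1,4] − [0,4] + [0,1],
  ∂[1,2,4] = [2,4] − [1,4] + [1,2].
As a 10×10 matrix over Z this has rank 6, with invariant factors (1,1,1,1,1,1).

∂_3: C_3 → C_2 sends each 3-simplex σ to the alternating sum Σ_i (−1)^i (σ with its i-th vertex removed). For instance
  ∂[1,2,3,4] = [2,3,4] − [1,3,4] + [1,2,4] − [1,2,3],
  ∂[0,2,3,4] = [2,3,4] − [0,3,4] + [0,2,4] − [0,2,3].
The resulting 10×5 matrix has rank 4, and its Smith normal form has invariant factors (1,1,1,1).

Computing H_k = (kernel of ∂_k) / (image of ∂_{k+1}):

  H_0: rank C_0 − rank ∂_1 = 5 − 4 = 1, and the invariant factors of ∂_1 are all 1, so H_0 = Z.
  H_1: rank ker ∂_1 − rank ∂_2 = (10 − 4) − 6 = 0, and the invariant factors of ∂_2 are all 1, so H_1 = 0.
  H_2: rank ker ∂_2 − rank ∂_3 = (10 − 6) − 4 = 0, and the invariant factors of ∂_3 are all 1, so H_2 = 0.
  H_3: rank ker ∂_3 − rank ∂_4 = (5 − 4) − 0 = 1, and there is no ∂_4, so H_3 = Z.

H_0 = Z,  H_1 = 0,  H_2 = 0,  H_3 = Z.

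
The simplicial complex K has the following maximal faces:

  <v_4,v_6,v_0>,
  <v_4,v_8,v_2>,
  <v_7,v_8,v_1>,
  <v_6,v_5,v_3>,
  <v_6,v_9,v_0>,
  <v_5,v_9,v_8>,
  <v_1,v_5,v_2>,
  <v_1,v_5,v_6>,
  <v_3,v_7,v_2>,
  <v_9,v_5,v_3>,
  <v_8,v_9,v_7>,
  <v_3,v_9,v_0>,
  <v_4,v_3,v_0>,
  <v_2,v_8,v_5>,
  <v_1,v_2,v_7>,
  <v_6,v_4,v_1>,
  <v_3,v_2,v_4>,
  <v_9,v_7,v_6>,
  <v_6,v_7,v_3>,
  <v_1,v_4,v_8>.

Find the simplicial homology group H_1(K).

H_1 = Z ⊕ Z/2Z.

Fix the vertex order v_0 < v_1 < v_2 < v_3 < v_4 < v_5 < v_6 < v_7 < v_8 < v_9 and write every simplex with vertices in increasing order. Then dim K = 2 and the simplices of K are:

  0-simplices (10): [v_0], [v_1], [v_2], [v_3], [v_4], [v_5], [v_6], [v_7], [v_8], [v_9]
  1-simplices (30): (30 of them)
  2-simplices (20): (20 of them)

giving chain groups C_0 ≅ Z^10, C_1 ≅ Z^30, C_2 ≅ Z^20.

Boundary ∂_1: C_1 → C_0 sends each edge [p,q] (with p < q) to q − p.
The 10×30 boundary matrix has rank 9 and Smith normal form diag(1,1,1,1,1,1,1,1,1).

Boundary ∂_2: C_2 → C_1 sends each 2-simplex [p,q,r] to [q,r] − [p,r] + [p,q]. For instance
  ∂[v_2,v_3,v_4] = [v_3,v_4] − [v_2,v_4] + [v_2,v_3],
  ∂[v_6,v_7,v_9] = [v_7,v_9] − [v_6,v_9] + [v_6,v_7].
The 30×20 boundary matrix has rank 20 and Smith normal form diag(1,1,1,1,1,1,1,1,1,1,1,1,1,1,1,1,1,1,1,2).

Computing H_k = (kernel of ∂_k) / (image of ∂_{k+1}):

  H_1: rank ker ∂_1 − rank ∂_2 = (30 − 9) − 20 = 1, and ∂_2 has invariant factor 2 > 1, so H_1 ≅ Z ⊕ Z/2Z.

(K is a triangulation of the Klein bottle.)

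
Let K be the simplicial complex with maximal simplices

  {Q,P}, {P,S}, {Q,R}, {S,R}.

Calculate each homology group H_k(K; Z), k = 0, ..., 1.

We work with the vertex ordering P < Q < R < S. The simplices of K, each written with vertices in increasing order, are:

  0-simplices (4): P, Q, R, S
  1-simplices (4): PQ, PS, QR, RS

giving chain groups C_0 ≅ Z^4, C_1 ≅ Z^4.

∂_1: C_1 → C_0 sends each edge [p,q] (with p < q) to q − p. For instance
  ∂RS = S − R.
The resulting 4×4 matrix has rank 3, and its Smith normal form has invariant factors (1,1,1).

Now H_k = ker ∂_k / im ∂_{k+1}, so:

  H_0: rank C_0 − rank ∂_1 = 4 − 3 = 1, and the invariant factors of ∂_1 are all 1, so H_0 ≅ Z.
  H_1: rank ker ∂_1 − rank ∂_2 = (4 − 3) − 0 = 1, and there is no ∂_2, so H_1 ≅ Z.

As a check, the Euler characteristic is 4 − 4 = 0, which agrees with 1 − 1 = 0.

H_0 = Z,  H_1 = Z.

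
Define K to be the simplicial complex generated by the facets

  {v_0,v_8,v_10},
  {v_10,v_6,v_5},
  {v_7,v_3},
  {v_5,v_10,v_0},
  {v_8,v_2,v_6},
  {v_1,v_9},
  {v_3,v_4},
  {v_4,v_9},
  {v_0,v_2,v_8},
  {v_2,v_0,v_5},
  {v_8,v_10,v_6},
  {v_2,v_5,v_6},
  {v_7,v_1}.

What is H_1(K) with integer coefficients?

Order the vertices as v_0 < v_1 < v_2 < v_3 < v_4 < v_5 < v_6 < v_7 < v_8 < v_9 < v_10. Listing each simplex with vertices in this order, K has dimension 2 with simplices:

  0-simplices (11): [v_0], [v_1], [v_2], [v_3], [v_4], [v_5], [v_6], [v_7], [v_8], [v_9], [v_10]
  1-simplices (17): (17 of them)
  2-simplices (8): [v_0,v_2,v_5], [v_0,v_2,v_8], [v_0,v_5,v_10], [v_0,v_8,v_10], [v_2,v_5,v_6], [v_2,v_6,v_8], [v_5,v_6,v_10], [v_6,v_8,v_10]

Hence C_0 ≅ Z^11, C_1 ≅ Z^17, C_2 ≅ Z^8.

∂_1: C_1 → C_0 sends each edge [p,q] (with p < q) to q − p. For instance
  ∂[v_5,v_10] = [v_10] − [v_5].
This gives a 11×17 integer matrix of rank 9; reducing to Smith normal form yields diagonal entries (1,1,1,1,1,1,1,1,1).

∂_2: C_2 → C_1 maps a triangle to the signed sum of its edges. For instance
  ∂[v_0,v_2,v_5] = [v_2,v_5] − [v_0,v_5] + [v_0,v_2],
  ∂[v_0,v_2,v_8] = [v_2,v_8] − [v_0,v_8] + [v_0,v_2].
As a 17×8 matrix over Z this has rank 7, with invariant factors (1,1,1,1,1,1,1).

From H_k ≅ ker(∂_k) / im(∂_{k+1}) we obtain:

  H_1: rank ker ∂_1 − rank ∂_2 = (17 − 9) − 7 = 1, and the invariant factors of ∂_2 are all 1, so H_1 = Z.

H_1 ≅ Z.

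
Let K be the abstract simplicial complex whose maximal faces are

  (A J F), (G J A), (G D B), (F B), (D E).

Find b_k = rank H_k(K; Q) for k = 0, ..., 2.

b_0 = 1, b_1 = 1, b_2 = 0.

Fix the vertex order A < B < D < E < F < G < J and write every simplex with vertices in increasing order. Then dim K = 2 and the simplices of K are:

  0-simplices (7): A, B, D, E, F, G, J
  1-simplices (10): AF, AG, AJ, BD, BF, BG, DE, DG, FJ, GJ
  2-simplices (3): AFJ, AGJ, BDG

Hence C_0 ≅ Z^7, C_1 ≅ Z^10, C_2 ≅ Z^3.

∂_1: C_1 → C_0 is given by ∂[p,q] = [q] − [p]. For instance
  ∂GJ = J − G.
The resulting 7×10 matrix has rank 6, and its Smith normal form has invariant factors (1,1,1,1,1,1).

The boundary map ∂_2: C_2 → C_1 maps a triangle to the signed sum of its edges. For instance
  ∂BDG = DG − BG + BD,
  ∂AFJ = FJ − AJ + AF.
The 10×3 boundary matrix has rank 3 and Smith normal form diag(1,1,1).

Computing H_k = (kernel of ∂_k) / (image of ∂_{k+1}):

  H_0: rank C_0 − rank ∂_1 = 7 − 6 = 1, and the invariant factors of ∂_1 are all 1, so H_0 = Z.
  H_1: rank ker ∂_1 − rank ∂_2 = (10 − 6) − 3 = 1, and the invariant factors of ∂_2 are all 1, so H_1 = Z.
  H_2: rank ker ∂_2 − rank ∂_3 = (3 − 3) − 0 = 0, and there is no ∂_3, so H_2 = 0.

Hence the Betti numbers are b_0 = 1, b_1 = 1, b_2 = 0.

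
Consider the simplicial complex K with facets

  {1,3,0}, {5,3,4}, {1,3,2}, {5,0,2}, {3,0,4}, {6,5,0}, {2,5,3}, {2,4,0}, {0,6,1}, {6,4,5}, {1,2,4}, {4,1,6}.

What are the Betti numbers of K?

b_0 = 1, b_1 = 0, b_2 = 0.

Take the total order 0 < 1 < 2 < 3 < 4 < 5 < 6 on the vertex set. Then K (dimension 2) consists of the simplices:

  0-simplices (7): [0], [1], [2], [3], [4], [5], [6]
  1-simplices (18): [0,1], [0,2], [0,3], [0,4], [0,5], [0,6], [1,2], [1,3], [1,4], [1,6], [2,3], [2,4], [2,5], [3,4], [3,5], [4,5], [4,6], [5,6]
  2-simplices (12): [0,1,3], [0,1,6], [0,2,4], [0,2,5], [0,3,4], [0,5,6], [1,2,3], [1,2,4], [1,4,6], [2,3,5], [3,4,5], [4,5,6]

giving chain groups C_0 ≅ Z^7, C_1 ≅ Z^18, C_2 ≅ Z^12.

∂_1: C_1 → C_0 sends each edge [p,q] (with p < q) to q − p. For instance
  ∂[0,1] = [1] − [0].
The resulting 7×18 matrix has rank 6, and its Smith normal form has invariant factors (1,1,1,1,1,1).

The boundary map ∂_2: C_2 → C_1 sends each 2-simplex [p,q,r] to [q,r] − [p,r] + [p,q]. For instance
  ∂[1,2,3] = [2,3] − [1,3] + [1,2],
  ∂[1,2,4] = [2,4] − [1,4] + [1,2].
The 18×12 boundary matrix has rank 12 and Smith normal form diag(1,1,1,1,1,1,1,1,1,1,1,2).

Now H_k = ker ∂_k / im ∂_{k+1}, so:

  H_0: rank C_0 − rank ∂_1 = 7 − 6 = 1, and the invariant factors of ∂_1 are all 1, so H_0 ≅ Z.
  H_1: rank ker ∂_1 − rank ∂_2 = (18 − 6) − 12 = 0, and ∂_2 has invariant factor 2 > 1, so H_1 ≅ Z/2.
  H_2: rank ker ∂_2 − rank ∂_3 = (12 − 12) − 0 = 0, and there is no ∂_3, so H_2 ≅ 0.

(K is a triangulation of the real projective plane RP^2.)

Hence the Betti numbers are b_0 = 1, b_1 = 0, b_2 = 0.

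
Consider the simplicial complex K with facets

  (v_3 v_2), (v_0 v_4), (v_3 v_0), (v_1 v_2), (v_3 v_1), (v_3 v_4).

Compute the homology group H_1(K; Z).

H_1 = Z^2.

Fix the vertex order v_0 < v_1 < v_2 < v_3 < v_4 and write every simplex with vertices in increasing order. Then dim K = 1 and the simplices of K are:

  0-simplices (5): [v_0], [v_1], [v_2], [v_3], [v_4]
  1-simplices (6): [v_0,v_3], [v_0,v_4], [v_1,v_2], [v_1,v_3], [v_2,v_3], [v_3,v_4]

Hence C_0 ≅ Z^5, C_1 ≅ Z^6.

The boundary map ∂_1: C_1 → C_0 is given by ∂[p,q] = [q] − [p]. For instance
  ∂[v_0,v_4] = [v_4] − [v_0].
The 5×6 boundary matrix has rank 4 and Smith normal form diag(1,1,1,1).

Reading off H_k = ker ∂_k / im ∂_{k+1}:

  H_1: rank ker ∂_1 − rank ∂_2 = (6 − 4) − 0 = 2, and there is no ∂_2, so H_1 ≅ Z^2.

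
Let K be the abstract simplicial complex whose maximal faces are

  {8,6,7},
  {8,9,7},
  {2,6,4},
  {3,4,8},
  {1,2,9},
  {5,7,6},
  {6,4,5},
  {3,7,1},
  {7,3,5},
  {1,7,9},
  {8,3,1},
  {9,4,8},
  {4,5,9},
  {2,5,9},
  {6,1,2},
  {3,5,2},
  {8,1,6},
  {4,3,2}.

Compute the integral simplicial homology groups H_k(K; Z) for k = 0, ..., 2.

K has 9 vertices, 27 edges, 18 triangles.
rank ∂_0 = 0, rank ∂_1 = 8 ⇒ b_0 = 9 − 0 − 8 = 1; all invariant factors of ∂_1 are 1 so no torsion. So H_0 ≅ Z.
rank ∂_1 = 8, rank ∂_2 = 18 ⇒ b_1 = 27 − 8 − 18 = 1; ∂_2 has invariant factor(s) [2] giving torsion. So H_1 ≅ Z ⊕ Z/2.
rank ∂_2 = 18, rank ∂_3 = 0 ⇒ b_2 = 18 − 18 − 0 = 0. So H_2 ≅ 0.

H_0 = Z,  H_1 = Z ⊕ Z/2,  H_2 = 0.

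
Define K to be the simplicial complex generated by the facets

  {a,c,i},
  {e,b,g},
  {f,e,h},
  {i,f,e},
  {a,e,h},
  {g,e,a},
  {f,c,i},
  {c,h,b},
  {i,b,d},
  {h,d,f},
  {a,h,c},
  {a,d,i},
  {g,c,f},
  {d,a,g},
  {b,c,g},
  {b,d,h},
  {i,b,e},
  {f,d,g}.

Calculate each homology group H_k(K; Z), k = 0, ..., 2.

H_0 ≅ Z,  H_1 ≅ Z^2,  H_2 ≅ Z.

K has 9 vertices, 27 edges, 18 triangles.
rank ∂_0 = 0, rank ∂_1 = 8 ⇒ b_0 = 9 − 0 − 8 = 1; all invariant factors of ∂_1 are 1 so no torsion. So H_0 = Z.
rank ∂_1 = 8, rank ∂_2 = 17 ⇒ b_1 = 27 − 8 − 17 = 2; all invariant factors of ∂_2 are 1 so no torsion. So H_1 = Z^2.
rank ∂_2 = 17, rank ∂_3 = 0 ⇒ b_2 = 18 − 17 − 0 = 1. So H_2 = Z.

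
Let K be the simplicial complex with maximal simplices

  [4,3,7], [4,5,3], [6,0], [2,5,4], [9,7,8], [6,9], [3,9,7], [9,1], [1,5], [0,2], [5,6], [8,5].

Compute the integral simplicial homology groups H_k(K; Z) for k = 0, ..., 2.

K has 10 vertices, 18 edges, 5 triangles.
rank ∂_0 = 0, rank ∂_1 = 9 ⇒ b_0 = 10 − 0 − 9 = 1; all invariant factors of ∂_1 are 1 so no torsion. So H_0 = Z.
rank ∂_1 = 9, rank ∂_2 = 5 ⇒ b_1 = 18 − 9 − 5 = 4; all invariant factors of ∂_2 are 1 so no torsion. So H_1 = Z^4.
rank ∂_2 = 5, rank ∂_3 = 0 ⇒ b_2 = 5 − 5 − 0 = 0. So H_2 = 0.

H_0 = Z,  H_1 = Z^4,  H_2 = 0.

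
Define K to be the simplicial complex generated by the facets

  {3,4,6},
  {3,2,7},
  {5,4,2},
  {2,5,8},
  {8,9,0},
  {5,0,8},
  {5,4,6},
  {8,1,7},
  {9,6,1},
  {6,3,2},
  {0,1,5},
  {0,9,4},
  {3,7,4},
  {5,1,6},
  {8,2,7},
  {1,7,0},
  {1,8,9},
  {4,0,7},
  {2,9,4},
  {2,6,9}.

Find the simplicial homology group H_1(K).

K has 10 vertices, 30 edges, 20 triangles.
rank ∂_1 = 9, rank ∂_2 = 20 ⇒ b_1 = 30 − 9 − 20 = 1; ∂_2 has invariant factor(s) [2] giving torsion. So H_1 = Z ⊕ Z/2.

H_1 = Z ⊕ Z/2.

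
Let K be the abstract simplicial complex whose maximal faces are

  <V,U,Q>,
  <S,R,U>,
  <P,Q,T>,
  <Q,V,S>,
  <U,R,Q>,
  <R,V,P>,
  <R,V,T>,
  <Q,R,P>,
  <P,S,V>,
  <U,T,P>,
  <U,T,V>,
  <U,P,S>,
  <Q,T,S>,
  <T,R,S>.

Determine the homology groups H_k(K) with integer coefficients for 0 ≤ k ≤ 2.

H_0 = Z,  H_1 = Z^2,  H_2 = Z.

Order the vertices as P < Q < R < S < T < U < V. Listing each simplex with vertices in this order, K has dimension 2 with simplices:

  0-simplices (7): P, Q, R, S, T, U, V
  1-simplices (21): PQ, PR, PS, PT, PU, PV, QR, QS, QT, QU, QV, RS, RT, RU, RV, ST, SU, SV, TU, TV, UV
  2-simplices (14): PQR, PQT, PRV, PSU, PSV, PTU, QRU, QST, QSV, QUV, RST, RSU, RTV, TUV

Hence C_0 ≅ Z^7, C_1 ≅ Z^21, C_2 ≅ Z^14.

Boundary ∂_1: C_1 → C_0 maps an edge to its endpoints' difference, ∂[p,q] = q − p.
The 7×21 boundary matrix has rank 6 and Smith normal form diag(1,1,1,1,1,1).

Boundary ∂_2: C_2 → C_1 maps a triangle to the signed sum of its edges. For instance
  ∂QUV = UV − QV + QU,
  ∂QSV = SV − QV + QS.
The 21×14 boundary matrix has rank 13 and Smith normal form diag(1,1,1,1,1,1,1,1,1,1,1,1,1).

From H_k ≅ ker(∂_k) / im(∂_{k+1}) we obtain:

  H_0: rank C_0 − rank ∂_1 = 7 − 6 = 1, and the invariant factors of ∂_1 are all 1, so H_0 = Z.
  H_1: rank ker ∂_1 − rank ∂_2 = (21 − 6) − 13 = 2, and the invariant factors of ∂_2 are all 1, so H_1 = Z^2.
  H_2: rank ker ∂_2 − rank ∂_3 = (14 − 13) − 0 = 1, and there is no ∂_3, so H_2 = Z.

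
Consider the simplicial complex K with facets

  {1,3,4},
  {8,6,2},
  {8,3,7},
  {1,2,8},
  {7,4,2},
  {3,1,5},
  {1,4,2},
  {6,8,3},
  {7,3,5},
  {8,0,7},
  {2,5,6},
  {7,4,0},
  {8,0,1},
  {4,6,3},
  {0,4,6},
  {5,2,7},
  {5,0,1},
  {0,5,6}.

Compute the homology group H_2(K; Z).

We work with the vertex ordering 0 < 1 < 2 < 3 < 4 < 5 < 6 < 7 < 8. The simplices of K, each written with vertices in increasing order, are:

  0-simplices (9): [0], [1], [2], [3], [4], [5], [6], [7], [8]
  1-simplices (27): (27 of them)
  2-simplices (18): [0,1,5], [0,1,8], [0,4,6], [0,4,7], [0,5,6], [0,7,8], [1,2,4], [1,2,8], [1,3,4], [1,3,5], [2,4,7], [2,5,6], [2,5,7], [2,6,8], [3,4,6], [3,5,7], [3,6,8], [3,7,8]

so the chain groups are C_0 ≅ Z^9, C_1 ≅ Z^27, C_2 ≅ Z^18.

The boundary map ∂_1: C_1 → C_0 sends each edge [p,q] (with p < q) to q − p.
This gives a 9×27 integer matrix of rank 8; reducing to Smith normal form yields diagonal entries (1,1,1,1,1,1,1,1).

∂_2: C_2 → C_1 acts by ∂[p,q,r] = [q,r] − [p,r] + [p,q]. For instance
  ∂[2,5,6] = [5,6] − [2,6] + [2,5],
  ∂[0,1,8] = [1,8] − [0,8] + [0,1].
The 27×18 boundary matrix has rank 17 and Smith normal form diag(1,1,1,1,1,1,1,1,1,1,1,1,1,1,1,1,1).

Computing H_k = (kernel of ∂_k) / (image of ∂_{k+1}):

  H_2: rank ker ∂_2 − rank ∂_3 = (18 − 17) − 0 = 1, and there is no ∂_3, so H_2 = Z.

H_2 ≅ Z.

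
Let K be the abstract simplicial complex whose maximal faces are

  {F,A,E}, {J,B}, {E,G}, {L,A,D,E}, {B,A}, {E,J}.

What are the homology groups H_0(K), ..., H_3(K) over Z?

H_0 = Z,  H_1 = Z,  H_2 = 0,  H_3 = 0.

Take the total order A < B < D < E < F < G < J < L on the vertex set. Then K (dimension 3) consists of the simplices:

  0-simplices (8): A, B, D, E, F, G, J, L
  1-simplices (12): AB, AD, AE, AF, AL, BJ, DE, DL, EF, EG, EJ, EL
  2-simplices (5): ADE, ADL, AEF, AEL, DEL
  3-simplices (1): ADEL

giving chain groups C_0 ≅ Z^8, C_1 ≅ Z^12, C_2 ≅ Z^5, C_3 ≅ Z^1.

The boundary map ∂_1: C_1 → C_0 maps an edge to its endpoints' difference, ∂[p,q] = q − p. For instance
  ∂EL = L − E.
As a 8×12 matrix over Z this has rank 7, with invariant factors (1,1,1,1,1,1,1).

Boundary ∂_2: C_2 → C_1 sends each 2-simplex [p,q,r] to [q,r] − [p,r] + [p,q]. For instance
  ∂DEL = EL − DL + DE,
  ∂ADE = DE − AE + AD.
This gives a 12×5 integer matrix of rank 4; reducing to Smith normal form yields diagonal entries (1,1,1,1).

Boundary ∂_3: C_3 → C_2 sends each 3-simplex σ to the alternating sum Σ_i (−1)^i (σ with its i-th vertex removed). For instance
  ∂ADEL = DEL − AEL + ADL − ADE.
The resulting 5×1 matrix has rank 1, and its Smith normal form has invariant factors (1).

Now H_k = ker ∂_k / im ∂_{k+1}, so:

  H_0: rank C_0 − rank ∂_1 = 8 − 7 = 1, and the invariant factors of ∂_1 are all 1, so H_0 = Z.
  H_1: rank ker ∂_1 − rank ∂_2 = (12 − 7) − 4 = 1, and the invariant factors of ∂_2 are all 1, so H_1 = Z.
  H_2: rank ker ∂_2 − rank ∂_3 = (5 − 4) − 1 = 0, and the invariant factors of ∂_3 are all 1, so H_2 = 0.
  H_3: rank ker ∂_3 − rank ∂_4 = (1 − 1) − 0 = 0, and there is no ∂_4, so H_3 = 0.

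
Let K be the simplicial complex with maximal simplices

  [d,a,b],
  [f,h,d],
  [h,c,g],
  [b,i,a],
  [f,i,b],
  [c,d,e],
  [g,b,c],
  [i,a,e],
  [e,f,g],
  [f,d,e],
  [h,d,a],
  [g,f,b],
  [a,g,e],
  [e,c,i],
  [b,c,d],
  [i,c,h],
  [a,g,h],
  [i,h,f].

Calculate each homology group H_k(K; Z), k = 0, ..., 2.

Order the vertices as a < b < c < d < e < f < g < h < i. Listing each simplex with vertices in this order, K has dimension 2 with simplices:

  0-simplices (9): a, b, c, d, e, f, g, h, i
  1-simplices (27): ab, ad, ae, ag, ah, ai, bc, bd, bf, bg, bi, cd, ce, cg, ch, ci, de, df, dh, ef, eg, ei, fg, fh, fi, gh, hi
  2-simplices (18): abd, abi, adh, aeg, aei, agh, bcd, bcg, bfg, bfi, cde, cei, cgh, chi, def, dfh, efg, fhi

giving chain groups C_0 ≅ Z^9, C_1 ≅ Z^27, C_2 ≅ Z^18.

∂_1: C_1 → C_0 sends each edge [p,q] (with p < q) to q − p. For instance
  ∂ab = b − a.
The 9×27 boundary matrix has rank 8 and Smith normal form diag(1,1,1,1,1,1,1,1).

∂_2: C_2 → C_1 maps a triangle to the signed sum of its edges. For instance
  ∂aeg = eg − ag + ae,
  ∂agh = gh − ah + ag.
As a 27×18 matrix over Z this has rank 17, with invariant factors (1,1,1,1,1,1,1,1,1,1,1,1,1,1,1,1,1).

Reading off H_k = ker ∂_k / im ∂_{k+1}:

  H_0: rank C_0 − rank ∂_1 = 9 − 8 = 1, and the invariant factors of ∂_1 are all 1, so H_0 = Z.
  H_1: rank ker ∂_1 − rank ∂_2 = (27 − 8) − 17 = 2, and the invariant factors of ∂_2 are all 1, so H_1 = Z^2.
  H_2: rank ker ∂_2 − rank ∂_3 = (18 − 17) − 0 = 1, and there is no ∂_3, so H_2 = Z.

H_0 ≅ Z,  H_1 ≅ Z^2,  H_2 ≅ Z.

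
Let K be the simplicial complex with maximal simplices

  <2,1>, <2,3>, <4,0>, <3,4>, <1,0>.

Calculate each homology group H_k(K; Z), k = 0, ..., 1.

H_0 = Z,  H_1 = Z.

Order the vertices as 0 < 1 < 2 < 3 < 4. Listing each simplex with vertices in this order, K has dimension 1 with simplices:

  0-simplices (5): [0], [1], [2], [3], [4]
  1-simplices (5): [0,1], [0,4], [1,2], [2,3], [3,4]

so the chain groups are C_0 ≅ Z^5, C_1 ≅ Z^5.

∂_1: C_1 → C_0 sends each edge [p,q] (with p < q) to q − p. For instance
  ∂[2,3] = [3] − [2].
The 5×5 boundary matrix has rank 4 and Smith normal form diag(1,1,1,1).

Reading off H_k = ker ∂_k / im ∂_{k+1}:

  H_0: rank C_0 − rank ∂_1 = 5 − 4 = 1, and the invariant factors of ∂_1 are all 1, so H_0 ≅ Z.
  H_1: rank ker ∂_1 − rank ∂_2 = (5 − 4) − 0 = 1, and there is no ∂_2, so H_1 ≅ Z.

As a check, the Euler characteristic is 5 − 5 = 0, which agrees with 1 − 1 = 0.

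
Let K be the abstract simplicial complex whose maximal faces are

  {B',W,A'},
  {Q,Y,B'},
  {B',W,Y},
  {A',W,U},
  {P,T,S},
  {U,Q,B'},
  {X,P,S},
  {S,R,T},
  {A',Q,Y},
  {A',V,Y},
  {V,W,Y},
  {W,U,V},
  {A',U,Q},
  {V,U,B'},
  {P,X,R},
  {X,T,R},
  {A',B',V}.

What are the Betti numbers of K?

b_0 = 2, b_1 = 1, b_2 = 0.

K has 12 vertices, 28 edges, 17 triangles.
rank ∂_0 = 0, rank ∂_1 = 10 ⇒ b_0 = 12 − 0 − 10 = 2; all invariant factors of ∂_1 are 1 so no torsion. So H_0 = Z^2.
rank ∂_1 = 10, rank ∂_2 = 17 ⇒ b_1 = 28 − 10 − 17 = 1; ∂_2 has invariant factor(s) [2] giving torsion. So H_1 = Z ⊕ Z/2.
rank ∂_2 = 17, rank ∂_3 = 0 ⇒ b_2 = 17 − 17 − 0 = 0. So H_2 = 0.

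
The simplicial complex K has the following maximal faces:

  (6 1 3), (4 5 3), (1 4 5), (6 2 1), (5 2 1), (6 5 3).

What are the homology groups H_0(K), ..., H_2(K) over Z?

K has 6 vertices, 12 edges, 6 triangles.
rank ∂_0 = 0, rank ∂_1 = 5 ⇒ b_0 = 6 − 0 − 5 = 1; all invariant factors of ∂_1 are 1 so no torsion. So H_0 = Z.
rank ∂_1 = 5, rank ∂_2 = 6 ⇒ b_1 = 12 − 5 − 6 = 1; all invariant factors of ∂_2 are 1 so no torsion. So H_1 = Z.
rank ∂_2 = 6, rank ∂_3 = 0 ⇒ b_2 = 6 − 6 − 0 = 0. So H_2 = 0.

H_0 ≅ Z,  H_1 ≅ Z,  H_2 = 0.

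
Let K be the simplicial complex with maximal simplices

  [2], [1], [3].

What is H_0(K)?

H_0 ≅ Z^3.

K has 3 vertices.
rank ∂_0 = 0, rank ∂_1 = 0 ⇒ b_0 = 3 − 0 − 0 = 3. So H_0 = Z^3.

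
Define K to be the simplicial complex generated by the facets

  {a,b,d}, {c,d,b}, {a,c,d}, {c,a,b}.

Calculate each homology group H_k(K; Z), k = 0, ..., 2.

Order the vertices as a < b < c < d. Listing each simplex with vertices in this order, K has dimension 2 with simplices:

  0-simplices (4): a, b, c, d
  1-simplices (6): ab, ac, ad, bc, bd, cd
  2-simplices (4): abc, abd, acd, bcd

so the chain groups are C_0 ≅ Z^4, C_1 ≅ Z^6, C_2 ≅ Z^4.

Boundary ∂_1: C_1 → C_0 maps an edge to its endpoints' difference, ∂[p,q] = q − p.
This gives a 4×6 integer matrix of rank 3; reducing to Smith normal form yields diagonal entries (1,1,1).

∂_2: C_2 → C_1 sends each 2-simplex [p,q,r] to [q,r] − [p,r] + [p,q]. For instance
  ∂acd = cd − ad + ac,
  ∂bcd = cd − bd + bc.
The resulting 6×4 matrix has rank 3, and its Smith normal form has invariant factors (1,1,1).

Now H_k = ker ∂_k / im ∂_{k+1}, so:

  H_0: rank C_0 − rank ∂_1 = 4 − 3 = 1, and the invariant factors of ∂_1 are all 1, so H_0 ≅ Z.
  H_1: rank ker ∂_1 − rank ∂_2 = (6 − 3) − 3 = 0, and the invariant factors of ∂_2 are all 1, so H_1 ≅ 0.
  H_2: rank ker ∂_2 − rank ∂_3 = (4 − 3) − 0 = 1, and there is no ∂_3, so H_2 ≅ Z.

H_0 ≅ Z,  H_1 = 0,  H_2 ≅ Z.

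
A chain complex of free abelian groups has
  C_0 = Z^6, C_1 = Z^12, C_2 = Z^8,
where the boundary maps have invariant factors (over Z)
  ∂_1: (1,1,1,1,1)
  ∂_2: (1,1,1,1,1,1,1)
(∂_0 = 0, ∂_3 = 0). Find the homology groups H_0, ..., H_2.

H_0: b_0 = 6 − 0 − 5 = 1; torsion from ∂_1 factors > 1: none. So H_0 ≅ Z.
H_1: b_1 = 12 − 5 − 7 = 0; torsion from ∂_2 factors > 1: none. So H_1 ≅ 0.
H_2: b_2 = 8 − 7 − 0 = 1; torsion from ∂_3 factors > 1: none. So H_2 ≅ Z.

H_0 ≅ Z,  H_1 = 0,  H_2 ≅ Z.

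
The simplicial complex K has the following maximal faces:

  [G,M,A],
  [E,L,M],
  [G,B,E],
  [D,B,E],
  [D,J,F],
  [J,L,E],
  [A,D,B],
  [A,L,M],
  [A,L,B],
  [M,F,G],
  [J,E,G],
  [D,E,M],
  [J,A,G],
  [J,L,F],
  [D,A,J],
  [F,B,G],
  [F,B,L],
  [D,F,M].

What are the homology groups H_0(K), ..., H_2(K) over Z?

H_0 = Z,  H_1 = Z^2,  H_2 = Z.

We work with the vertex ordering A < B < D < E < F < G < J < L < M. The simplices of K, each written with vertices in increasing order, are:

  0-simplices (9): A, B, D, E, F, G, J, L, M
  1-simplices (27): AB, AD, AG, AJ, AL, AM, BD, BE, BF, BG, BL, DE, DF, DJ, DM, EG, EJ, EL, EM, FG, FJ, FL, FM, GJ, GM, JL, LM
  2-simplices (18): ABD, ABL, ADJ, AGJ, AGM, ALM, BDE, BEG, BFG, BFL, DEM, DFJ, DFM, EGJ, EJL, ELM, FGM, FJL

Hence C_0 ≅ Z^9, C_1 ≅ Z^27, C_2 ≅ Z^18.

The boundary map ∂_1: C_1 → C_0 maps an edge to its endpoints' difference, ∂[p,q] = q − p.
This gives a 9×27 integer matrix of rank 8; reducing to Smith normal form yields diagonal entries (1,1,1,1,1,1,1,1).

The boundary map ∂_2: C_2 → C_1 acts by ∂[p,q,r] = [q,r] − [p,r] + [p,q]. For instance
  ∂ABL = BL − AL + AB,
  ∂ABD = BD − AD + AB.
As a 27×18 matrix over Z this has rank 17, with invariant factors (1,1,1,1,1,1,1,1,1,1,1,1,1,1,1,1,1).

Computing H_k = (kernel of ∂_k) / (image of ∂_{k+1}):

  H_0: rank C_0 − rank ∂_1 = 9 − 8 = 1, and the invariant factors of ∂_1 are all 1, so H_0 ≅ Z.
  H_1: rank ker ∂_1 − rank ∂_2 = (27 − 8) − 17 = 2, and the invariant factors of ∂_2 are all 1, so H_1 ≅ Z^2.
  H_2: rank ker ∂_2 − rank ∂_3 = (18 − 17) − 0 = 1, and there is no ∂_3, so H_2 ≅ Z.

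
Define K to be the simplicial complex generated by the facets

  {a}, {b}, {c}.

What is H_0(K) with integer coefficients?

Fix the vertex order a < b < c and write every simplex with vertices in increasing order. Then dim K = 0 and the simplices of K are:

  0-simplices (3): a, b, c

giving chain groups C_0 ≅ Z^3.

From H_k ≅ ker(∂_k) / im(∂_{k+1}) we obtain:

  H_0: rank C_0 − rank ∂_1 = 3 − 0 = 3, and there is no ∂_1, so H_0 = Z^3.

(K is a triangulation of a set of 3 points.)

H_0 = Z^3.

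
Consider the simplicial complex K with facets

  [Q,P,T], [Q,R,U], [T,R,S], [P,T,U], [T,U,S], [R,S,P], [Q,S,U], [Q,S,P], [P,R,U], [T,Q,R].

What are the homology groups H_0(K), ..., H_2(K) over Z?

H_0 = Z,  H_1 = Z_2,  H_2 = 0.

K has 6 vertices, 15 edges, 10 triangles.
rank ∂_0 = 0, rank ∂_1 = 5 ⇒ b_0 = 6 − 0 − 5 = 1; all invariant factors of ∂_1 are 1 so no torsion. So H_0 ≅ Z.
rank ∂_1 = 5, rank ∂_2 = 10 ⇒ b_1 = 15 − 5 − 10 = 0; ∂_2 has invariant factor(s) [2] giving torsion. So H_1 ≅ Z_2.
rank ∂_2 = 10, rank ∂_3 = 0 ⇒ b_2 = 10 − 10 − 0 = 0. So H_2 ≅ 0.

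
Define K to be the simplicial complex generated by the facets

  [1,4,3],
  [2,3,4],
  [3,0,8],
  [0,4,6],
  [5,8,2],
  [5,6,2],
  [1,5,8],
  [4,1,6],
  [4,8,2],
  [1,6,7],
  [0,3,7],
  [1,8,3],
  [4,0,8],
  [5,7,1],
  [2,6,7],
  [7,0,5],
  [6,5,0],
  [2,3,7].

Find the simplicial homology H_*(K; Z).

H_0 = Z,  H_1 = Z ⊕ Z/2,  H_2 = 0.

Take the total order 0 < 1 < 2 < 3 < 4 < 5 < 6 < 7 < 8 on the vertex set. Then K (dimension 2) consists of the simplices:

  0-simplices (9): [0], [1], [2], [3], [4], [5], [6], [7], [8]
  1-simplices (27): (27 of them)
  2-simplices (18): [0,3,7], [0,3,8], [0,4,6], [0,4,8], [0,5,6], [0,5,7], [1,3,4], [1,3,8], [1,4,6], [1,5,7], [1,5,8], [1,6,7], [2,3,4], [2,3,7], [2,4,8], [2,5,6], [2,5,8], [2,6,7]

so the chain groups are C_0 ≅ Z^9, C_1 ≅ Z^27, C_2 ≅ Z^18.

∂_1: C_1 → C_0 sends each edge [p,q] (with p < q) to q − p.
This gives a 9×27 integer matrix of rank 8; reducing to Smith normal form yields diagonal entries (1,1,1,1,1,1,1,1).

∂_2: C_2 → C_1 acts by ∂[p,q,r] = [q,r] − [p,r] + [p,q]. For instance
  ∂[1,3,4] = [3,4] − [1,4] + [1,3],
  ∂[2,4,8] = [4,8] − [2,8] + [2,4].
This gives a 27×18 integer matrix of rank 18; reducing to Smith normal form yields diagonal entries (1,1,1,1,1,1,1,1,1,1,1,1,1,1,1,1,1,2).

From H_k ≅ ker(∂_k) / im(∂_{k+1}) we obtain:

  H_0: rank C_0 − rank ∂_1 = 9 − 8 = 1, and the invariant factors of ∂_1 are all 1, so H_0 = Z.
  H_1: rank ker ∂_1 − rank ∂_2 = (27 − 8) − 18 = 1, and ∂_2 has invariant factor 2 > 1, so H_1 = Z ⊕ Z/2.
  H_2: rank ker ∂_2 − rank ∂_3 = (18 − 18) − 0 = 0, and there is no ∂_3, so H_2 = 0.

As a check, the Euler characteristic is 9 − 27 + 18 = 0, which agrees with 1 − 1 + 0 = 0.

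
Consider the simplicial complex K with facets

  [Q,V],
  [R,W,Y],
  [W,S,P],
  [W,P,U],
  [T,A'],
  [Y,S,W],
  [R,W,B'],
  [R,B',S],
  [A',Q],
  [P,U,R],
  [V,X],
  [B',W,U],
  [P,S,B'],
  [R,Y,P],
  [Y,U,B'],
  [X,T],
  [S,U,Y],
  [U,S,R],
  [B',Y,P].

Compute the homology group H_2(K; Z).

H_2 = Z.

Take the total order P < Q < R < S < T < U < V < W < X < Y < A' < B' on the vertex set. Then K (dimension 2) consists of the simplices:

  0-simplices (12): [P], [Q], [R], [S], [T], [U], [V], [W], [X], [Y], [A'], [B']
  1-simplices (26): (26 of them)
  2-simplices (14): [P,R,U], [P,R,Y], [P,S,W], [P,S,B'], [P,U,W], [P,Y,B'], [R,S,U], [R,S,B'], [R,W,Y], [R,W,B'], [S,U,Y], [S,W,Y], [U,W,B'], [U,Y,B']

giving chain groups C_0 ≅ Z^12, C_1 ≅ Z^26, C_2 ≅ Z^14.

∂_1: C_1 → C_0 sends each edge [p,q] (with p < q) to q − p. For instance
  ∂[S,U] = [U] − [S].
As a 12×26 matrix over Z this has rank 10, with invariant factors (1,1,1,1,1,1,1,1,1,1).

The boundary map ∂_2: C_2 → C_1 maps a triangle to the signed sum of its edges. For instance
  ∂[P,R,Y] = [R,Y] − [P,Y] + [P,R],
  ∂[P,S,B'] = [S,B'] − [P,B'] + [P,S].
This gives a 26×14 integer matrix of rank 13; reducing to Smith normal form yields diagonal entries (1,1,1,1,1,1,1,1,1,1,1,1,1).

Computing H_k = (kernel of ∂_k) / (image of ∂_{k+1}):

  H_2: rank ker ∂_2 − rank ∂_3 = (14 − 13) − 0 = 1, and there is no ∂_3, so H_2 = Z.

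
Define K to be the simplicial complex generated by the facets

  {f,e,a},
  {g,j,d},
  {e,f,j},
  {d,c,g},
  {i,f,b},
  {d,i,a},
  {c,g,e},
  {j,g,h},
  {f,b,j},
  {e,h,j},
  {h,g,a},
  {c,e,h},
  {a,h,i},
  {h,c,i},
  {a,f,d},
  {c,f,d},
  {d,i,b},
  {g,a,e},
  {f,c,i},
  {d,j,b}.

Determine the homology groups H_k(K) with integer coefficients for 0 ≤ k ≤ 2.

H_0 ≅ Z,  H_1 ≅ Z ⊕ Z/2,  H_2 = 0.

We work with the vertex ordering a < b < c < d < e < f < g < h < i < j. The simplices of K, each written with vertices in increasing order, are:

  0-simplices (10): a, b, c, d, e, f, g, h, i, j
  1-simplices (30): ad, ae, af, ag, ah, ai, bd, bf, bi, bj, cd, ce, cf, cg, ch, ci, df, dg, di, dj, ef, eg, eh, ej, fi, fj, gh, gj, hi, hj
  2-simplices (20): adf, adi, aef, aeg, agh, ahi, bdi, bdj, bfi, bfj, cdf, cdg, ceg, ceh, cfi, chi, dgj, efj, ehj, ghj

giving chain groups C_0 ≅ Z^10, C_1 ≅ Z^30, C_2 ≅ Z^20.

∂_1: C_1 → C_0 is given by ∂[p,q] = [q] − [p].
This gives a 10×30 integer matrix of rank 9; reducing to Smith normal form yields diagonal entries (1,1,1,1,1,1,1,1,1).

∂_2: C_2 → C_1 sends each 2-simplex [p,q,r] to [q,r] − [p,r] + [p,q]. For instance
  ∂ahi = hi − ai + ah,
  ∂adi = di − ai + ad.
The 30×20 boundary matrix has rank 20 and Smith normal form diag(1,1,1,1,1,1,1,1,1,1,1,1,1,1,1,1,1,1,1,2).

Now H_k = ker ∂_k / im ∂_{k+1}, so:

  H_0: rank C_0 − rank ∂_1 = 10 − 9 = 1, and the invariant factors of ∂_1 are all 1, so H_0 ≅ Z.
  H_1: rank ker ∂_1 − rank ∂_2 = (30 − 9) − 20 = 1, and ∂_2 has invariant factor 2 > 1, so H_1 ≅ Z ⊕ Z/2.
  H_2: rank ker ∂_2 − rank ∂_3 = (20 − 20) − 0 = 0, and there is no ∂_3, so H_2 ≅ 0.

As a check, the Euler characteristic is 10 − 30 + 20 = 0, which agrees with 1 − 1 + 0 = 0.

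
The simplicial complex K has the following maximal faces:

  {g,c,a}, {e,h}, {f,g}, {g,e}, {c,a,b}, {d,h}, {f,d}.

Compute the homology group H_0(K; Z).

Take the total order a < b < c < d < e < f < g < h on the vertex set. Then K (dimension 2) consists of the simplices:

  0-simplices (8): a, b, c, d, e, f, g, h
  1-simplices (10): ab, ac, ag, bc, cg, df, dh, eg, eh, fg
  2-simplices (2): abc, acg

giving chain groups C_0 ≅ Z^8, C_1 ≅ Z^10, C_2 ≅ Z^2.

∂_1: C_1 → C_0 sends each edge [p,q] (with p < q) to q − p. For instance
  ∂ag = g − a.
This gives a 8×10 integer matrix of rank 7; reducing to Smith normal form yields diagonal entries (1,1,1,1,1,1,1).

∂_2: C_2 → C_1 maps a triangle to the signed sum of its edges. For instance
  ∂acg = cg − ag + ac,
  ∂abc = bc − ac + ab.
As a 10×2 matrix over Z this has rank 2, with invariant factors (1,1).

Now H_k = ker ∂_k / im ∂_{k+1}, so:

  H_0: rank C_0 − rank ∂_1 = 8 − 7 = 1, and the invariant factors of ∂_1 are all 1, so H_0 = Z.

H_0 = Z.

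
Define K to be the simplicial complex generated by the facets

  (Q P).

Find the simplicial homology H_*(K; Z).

H_0 ≅ Z,  H_1 = 0.

K has 2 vertices, 1 edge.
rank ∂_0 = 0, rank ∂_1 = 1 ⇒ b_0 = 2 − 0 − 1 = 1; all invariant factors of ∂_1 are 1 so no torsion. So H_0 = Z.
rank ∂_1 = 1, rank ∂_2 = 0 ⇒ b_1 = 1 − 1 − 0 = 0. So H_1 = 0.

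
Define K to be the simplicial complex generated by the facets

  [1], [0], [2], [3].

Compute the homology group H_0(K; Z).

H_0 = Z^4.

K has 4 vertices.
rank ∂_0 = 0, rank ∂_1 = 0 ⇒ b_0 = 4 − 0 − 0 = 4. So H_0 = Z^4.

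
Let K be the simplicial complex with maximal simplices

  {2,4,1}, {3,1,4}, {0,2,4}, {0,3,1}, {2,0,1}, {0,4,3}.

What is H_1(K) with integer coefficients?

We work with the vertex ordering 0 < 1 < 2 < 3 < 4. The simplices of K, each written with vertices in increasing order, are:

  0-simplices (5): [0], [1], [2], [3], [4]
  1-simplices (9): [0,1], [0,2], [0,3], [0,4], [1,2], [1,3], [1,4], [2,4], [3,4]
  2-simplices (6): [0,1,2], [0,1,3], [0,2,4], [0,3,4], [1,2,4], [1,3,4]

so the chain groups are C_0 ≅ Z^5, C_1 ≅ Z^9, C_2 ≅ Z^6.

The boundary map ∂_1: C_1 → C_0 sends each edge [p,q] (with p < q) to q − p.
The 5×9 boundary matrix has rank 4 and Smith normal form diag(1,1,1,1).

The boundary map ∂_2: C_2 → C_1 maps a triangle to the signed sum of its edges. For instance
  ∂[1,2,4] = [2,4] − [1,4] + [1,2],
  ∂[0,1,3] = [1,3] − [0,3] + [0,1].
The 9×6 boundary matrix has rank 5 and Smith normal form diag(1,1,1,1,1).

Reading off H_k = ker ∂_k / im ∂_{k+1}:

  H_1: rank ker ∂_1 − rank ∂_2 = (9 − 4) − 5 = 0, and the invariant factors of ∂_2 are all 1, so H_1 = 0.

(K is a triangulation of the 2-sphere S^2.)

H_1 = 0.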